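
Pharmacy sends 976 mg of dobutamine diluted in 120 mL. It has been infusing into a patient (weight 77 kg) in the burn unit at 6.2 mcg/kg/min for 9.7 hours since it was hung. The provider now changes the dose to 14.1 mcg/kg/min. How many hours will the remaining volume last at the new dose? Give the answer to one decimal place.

Initial rate:
Dose = 6.2 mcg/kg/min × 77 kg = 477.4 mcg/min
477.4 mcg/min × 60 min/hr = 28644 mcg/hr
Concentration = 976 mg ÷ 120 mL = 8.133333 mg/mL = 8133.333 mcg/mL
Rate = 28644 mcg/hr ÷ 8133.333 mcg/mL = 3.521803 mL/hr
Volume infused so far = 3.521803 mL/hr × 9.7 hr = 34.16149 mL
Volume remaining = 120 − 34.16149 = 85.83851 mL
New rate:
Dose = 14.1 mcg/kg/min × 77 kg = 1085.7 mcg/min
1085.7 mcg/min × 60 min/hr = 65142 mcg/hr
Rate = 65142 mcg/hr ÷ 8133.333 mcg/mL = 8.009262 mL/hr
Time remaining = 85.83851 mL ÷ 8.009262 mL/hr = 10.71741 hr

10.7 hours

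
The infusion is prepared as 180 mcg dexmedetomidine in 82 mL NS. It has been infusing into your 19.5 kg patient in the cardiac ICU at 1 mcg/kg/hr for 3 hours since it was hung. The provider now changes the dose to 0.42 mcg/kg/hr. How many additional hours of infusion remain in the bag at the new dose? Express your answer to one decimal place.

14.8 hours

Initial rate:
Dose = 1 mcg/kg/hr × 19.5 kg = 19.5 mcg/hr
Concentration = 180 mcg ÷ 82 mL = 2.195122 mcg/mL
Rate = 19.5 mcg/hr ÷ 2.195122 mcg/mL = 8.883333 mL/hr
Volume infused so far = 8.883333 mL/hr × 3 hr = 26.65 mL
Volume remaining = 82 − 26.65 = 55.35 mL
New rate:
Dose = 0.42 mcg/kg/hr × 19.5 kg = 8.19 mcg/hr
Rate = 8.19 mcg/hr ÷ 2.195122 mcg/mL = 3.731 mL/hr
Time remaining = 55.35 mL ÷ 3.731 mL/hr = 14.83516 hr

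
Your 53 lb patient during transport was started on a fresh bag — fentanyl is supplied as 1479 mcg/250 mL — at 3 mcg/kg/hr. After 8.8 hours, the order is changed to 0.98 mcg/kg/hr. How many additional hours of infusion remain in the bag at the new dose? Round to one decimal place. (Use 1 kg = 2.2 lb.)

Initial rate:
Weight = 53 lb ÷ 2.2 lb/kg = 24.09091 kg
Dose = 3 mcg/kg/hr × 24.09091 kg = 72.27273 mcg/hr
Concentration = 1479 mcg ÷ 250 mL = 5.916 mcg/mL
Rate = 72.27273 mcg/hr ÷ 5.916 mcg/mL = 12.21649 mL/hr
Volume infused so far = 12.21649 mL/hr × 8.8 hr = 107.5051 mL
Volume remaining = 250 − 107.5051 = 142.4949 mL
New rate:
Dose = 0.98 mcg/kg/hr × 24.09091 kg = 23.60909 mcg/hr
Rate = 23.60909 mcg/hr ÷ 5.916 mcg/mL = 3.990719 mL/hr
Time remaining = 142.4949 mL ÷ 3.990719 mL/hr = 35.70658 hr

35.7 hours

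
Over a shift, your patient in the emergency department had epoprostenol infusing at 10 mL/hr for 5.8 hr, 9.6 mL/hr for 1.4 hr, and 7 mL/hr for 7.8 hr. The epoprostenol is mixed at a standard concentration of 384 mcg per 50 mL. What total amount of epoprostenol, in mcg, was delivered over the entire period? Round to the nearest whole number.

968 mcg

Concentration = 384 mcg ÷ 50 mL = 7.68 mcg/mL
Stage 1: 10 mL/hr × 5.8 hr = 58 mL → 58 mL × 7.68 mcg/mL = 445.44 mcg
Stage 2: 9.6 mL/hr × 1.4 hr = 13.44 mL → 13.44 mL × 7.68 mcg/mL = 103.2192 mcg
Stage 3: 7 mL/hr × 7.8 hr = 54.6 mL → 54.6 mL × 7.68 mcg/mL = 419.328 mcg
Total = 445.44 + 103.2192 + 419.328 = 967.9872 mcg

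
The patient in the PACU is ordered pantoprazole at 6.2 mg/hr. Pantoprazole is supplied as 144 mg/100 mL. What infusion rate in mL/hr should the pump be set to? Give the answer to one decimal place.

Concentration = 144 mg ÷ 100 mL = 1.44 mg/mL
Rate = 6.2 mg/hr ÷ 1.44 mg/mL = 4.305556 mL/hr

4.3 mL/hr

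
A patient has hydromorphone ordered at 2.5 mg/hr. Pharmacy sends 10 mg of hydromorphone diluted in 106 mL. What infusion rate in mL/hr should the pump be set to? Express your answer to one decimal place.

Concentration = 10 mg ÷ 106 mL = 0.09433962 mg/mL
Rate = 2.5 mg/hr ÷ 0.09433962 mg/mL = 26.5 mL/hr

26.5 mL/hr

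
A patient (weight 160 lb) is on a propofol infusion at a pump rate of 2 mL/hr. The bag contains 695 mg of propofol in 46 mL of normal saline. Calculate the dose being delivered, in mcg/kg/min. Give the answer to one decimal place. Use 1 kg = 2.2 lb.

6.9 mcg/kg/min

Weight = 160 lb ÷ 2.2 lb/kg = 72.72727 kg
Concentration = 695 mg ÷ 46 mL = 15.1087 mg/mL = 15108.7 mcg/mL
Drug rate = 2 mL/hr × 15108.7 mcg/mL = 30217.39 mcg/hr
30217.39 mcg/hr ÷ 60 min/hr = 503.6232 mcg/min
503.6232 mcg/min ÷ 72.72727 kg = 6.924819 mcg/kg/min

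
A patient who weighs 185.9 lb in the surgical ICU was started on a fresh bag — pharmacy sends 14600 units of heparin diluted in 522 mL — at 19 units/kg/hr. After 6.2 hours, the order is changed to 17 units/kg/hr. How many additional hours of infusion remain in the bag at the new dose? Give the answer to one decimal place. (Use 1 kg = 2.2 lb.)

Initial rate:
Weight = 185.9 lb ÷ 2.2 lb/kg = 84.5 kg
Dose = 19 units/kg/hr × 84.5 kg = 1605.5 units/hr
Concentration = 14600 units ÷ 522 mL = 27.96935 units/mL
Rate = 1605.5 units/hr ÷ 27.96935 units/mL = 57.40212 mL/hr
Volume infused so far = 57.40212 mL/hr × 6.2 hr = 355.8932 mL
Volume remaining = 522 − 355.8932 = 166.1068 mL
New rate:
Dose = 17 units/kg/hr × 84.5 kg = 1436.5 units/hr
Rate = 1436.5 units/hr ÷ 27.96935 units/mL = 51.35979 mL/hr
Time remaining = 166.1068 mL ÷ 51.35979 mL/hr = 3.23418 hr

3.2 hours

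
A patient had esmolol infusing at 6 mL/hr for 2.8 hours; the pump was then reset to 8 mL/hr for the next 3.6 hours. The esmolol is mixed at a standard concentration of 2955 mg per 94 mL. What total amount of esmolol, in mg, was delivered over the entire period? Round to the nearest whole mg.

Concentration = 2955 mg ÷ 94 mL = 31.43617 mg/mL
Stage 1: 6 mL/hr × 2.8 hr = 16.8 mL → 16.8 mL × 31.43617 mg/mL = 528.1277 mg
Stage 2: 8 mL/hr × 3.6 hr = 28.8 mL → 28.8 mL × 31.43617 mg/mL = 905.3617 mg
Total = 528.1277 + 905.3617 = 1433.489 mg

1433 mg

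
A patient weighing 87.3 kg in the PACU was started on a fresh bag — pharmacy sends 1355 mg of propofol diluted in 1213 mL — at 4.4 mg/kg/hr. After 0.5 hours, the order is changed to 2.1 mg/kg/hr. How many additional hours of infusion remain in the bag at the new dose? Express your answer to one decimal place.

Initial rate:
Dose = 4.4 mg/kg/hr × 87.3 kg = 384.12 mg/hr
Concentration = 1355 mg ÷ 1213 mL = 1.117065 mg/mL
Rate = 384.12 mg/hr ÷ 1.117065 mg/mL = 343.8654 mL/hr
Volume infused so far = 343.8654 mL/hr × 0.5 hr = 171.9327 mL
Volume remaining = 1213 − 171.9327 = 1041.067 mL
New rate:
Dose = 2.1 mg/kg/hr × 87.3 kg = 183.33 mg/hr
Rate = 183.33 mg/hr ÷ 1.117065 mg/mL = 164.1176 mL/hr
Time remaining = 1041.067 mL ÷ 164.1176 mL/hr = 6.343424 hr

6.3 hours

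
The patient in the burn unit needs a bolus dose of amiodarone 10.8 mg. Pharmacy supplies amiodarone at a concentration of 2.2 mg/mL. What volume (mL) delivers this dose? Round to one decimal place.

Volume = 10.8 mg ÷ 2.2 mg/mL = 4.909091 mL

4.9 mL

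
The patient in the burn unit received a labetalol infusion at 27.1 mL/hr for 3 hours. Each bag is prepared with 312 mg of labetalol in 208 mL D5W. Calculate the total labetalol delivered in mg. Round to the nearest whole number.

Concentration = 312 mg ÷ 208 mL = 1.5 mg/mL
Drug rate = 27.1 mL/hr × 1.5 mg/mL = 40.65 mg/hr
Total = 40.65 mg/hr × 3 hr = 121.95 mg

122 mg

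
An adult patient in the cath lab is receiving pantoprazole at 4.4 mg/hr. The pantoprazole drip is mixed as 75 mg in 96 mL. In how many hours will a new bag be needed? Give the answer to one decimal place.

Concentration = 75 mg ÷ 96 mL = 0.78125 mg/mL
Rate = 4.4 mg/hr ÷ 0.78125 mg/mL = 5.632 mL/hr
Duration = 96 mL ÷ 5.632 mL/hr = 17.04545 hr

17.0 hours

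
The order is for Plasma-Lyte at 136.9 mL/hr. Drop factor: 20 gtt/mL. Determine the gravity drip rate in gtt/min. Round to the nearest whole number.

46 gtt/min

136.9 mL/hr ÷ 60 min/hr = 2.281667 mL/min
2.281667 mL/min × 20 gtt/mL = 45.63333 gtt/min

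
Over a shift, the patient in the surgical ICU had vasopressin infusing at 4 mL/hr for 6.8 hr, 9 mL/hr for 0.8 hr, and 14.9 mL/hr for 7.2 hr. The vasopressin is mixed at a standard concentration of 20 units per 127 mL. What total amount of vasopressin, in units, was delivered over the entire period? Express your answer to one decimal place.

22.3 units

Concentration = 20 units ÷ 127 mL = 0.1574803 units/mL
Stage 1: 4 mL/hr × 6.8 hr = 27.2 mL → 27.2 mL × 0.1574803 units/mL = 4.283465 units
Stage 2: 9 mL/hr × 0.8 hr = 7.2 mL → 7.2 mL × 0.1574803 units/mL = 1.133858 units
Stage 3: 14.9 mL/hr × 7.2 hr = 107.28 mL → 107.28 mL × 0.1574803 units/mL = 16.89449 units
Total = 4.283465 + 1.133858 + 16.89449 = 22.31181 units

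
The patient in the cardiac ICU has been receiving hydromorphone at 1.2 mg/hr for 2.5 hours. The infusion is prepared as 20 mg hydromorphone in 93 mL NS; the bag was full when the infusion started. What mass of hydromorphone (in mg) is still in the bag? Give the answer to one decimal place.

Concentration = 20 mg ÷ 93 mL = 0.2150538 mg/mL
Rate = 1.2 mg/hr ÷ 0.2150538 mg/mL = 5.58 mL/hr
Volume infused = 5.58 mL/hr × 2.5 hr = 13.95 mL
Volume remaining = 93 − 13.95 = 79.05 mL
Drug remaining = 79.05 mL × 0.2150538 mg/mL = 17 mg

17.0 mg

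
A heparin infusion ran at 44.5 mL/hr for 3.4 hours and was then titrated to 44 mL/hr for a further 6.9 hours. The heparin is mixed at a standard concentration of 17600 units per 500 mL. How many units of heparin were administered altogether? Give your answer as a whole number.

Concentration = 17600 units ÷ 500 mL = 35.2 units/mL
Stage 1: 44.5 mL/hr × 3.4 hr = 151.3 mL → 151.3 mL × 35.2 units/mL = 5325.76 units
Stage 2: 44 mL/hr × 6.9 hr = 303.6 mL → 303.6 mL × 35.2 units/mL = 10686.72 units
Total = 5325.76 + 10686.72 = 16012.48 units

16012 units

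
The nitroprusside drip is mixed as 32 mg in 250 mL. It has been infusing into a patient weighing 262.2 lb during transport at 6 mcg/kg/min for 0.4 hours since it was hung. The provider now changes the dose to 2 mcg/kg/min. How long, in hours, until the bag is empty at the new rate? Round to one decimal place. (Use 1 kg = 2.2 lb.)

Initial rate:
Weight = 262.2 lb ÷ 2.2 lb/kg = 119.1818 kg
Dose = 6 mcg/kg/min × 119.1818 kg = 715.0909 mcg/min
715.0909 mcg/min × 60 min/hr = 42905.45 mcg/hr
Concentration = 32 mg ÷ 250 mL = 0.128 mg/mL = 128 mcg/mL
Rate = 42905.45 mcg/hr ÷ 128 mcg/mL = 335.1989 mL/hr
Volume infused so far = 335.1989 mL/hr × 0.4 hr = 134.0795 mL
Volume remaining = 250 − 134.0795 = 115.9205 mL
New rate:
Dose = 2 mcg/kg/min × 119.1818 kg = 238.3636 mcg/min
238.3636 mcg/min × 60 min/hr = 14301.82 mcg/hr
Rate = 14301.82 mcg/hr ÷ 128 mcg/mL = 111.733 mL/hr
Time remaining = 115.9205 mL ÷ 111.733 mL/hr = 1.037478 hr

1.0 hours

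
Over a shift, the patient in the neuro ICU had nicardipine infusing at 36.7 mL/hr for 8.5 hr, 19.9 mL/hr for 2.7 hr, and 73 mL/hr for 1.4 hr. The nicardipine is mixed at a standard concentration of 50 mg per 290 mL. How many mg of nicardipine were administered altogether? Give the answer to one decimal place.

80.7 mg

Concentration = 50 mg ÷ 290 mL = 0.1724138 mg/mL
Stage 1: 36.7 mL/hr × 8.5 hr = 311.95 mL → 311.95 mL × 0.1724138 mg/mL = 53.78448 mg
Stage 2: 19.9 mL/hr × 2.7 hr = 53.73 mL → 53.73 mL × 0.1724138 mg/mL = 9.263793 mg
Stage 3: 73 mL/hr × 1.4 hr = 102.2 mL → 102.2 mL × 0.1724138 mg/mL = 17.62069 mg
Total = 53.78448 + 9.263793 + 17.62069 = 80.66897 mg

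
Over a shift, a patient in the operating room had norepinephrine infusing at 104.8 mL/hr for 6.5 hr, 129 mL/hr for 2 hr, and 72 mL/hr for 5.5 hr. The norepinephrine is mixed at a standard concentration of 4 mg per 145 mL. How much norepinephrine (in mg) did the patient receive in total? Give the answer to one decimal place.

Concentration = 4 mg ÷ 145 mL = 0.02758621 mg/mL
Stage 1: 104.8 mL/hr × 6.5 hr = 681.2 mL → 681.2 mL × 0.02758621 mg/mL = 18.79172 mg
Stage 2: 129 mL/hr × 2 hr = 258 mL → 258 mL × 0.02758621 mg/mL = 7.117241 mg
Stage 3: 72 mL/hr × 5.5 hr = 396 mL → 396 mL × 0.02758621 mg/mL = 10.92414 mg
Total = 18.79172 + 7.117241 + 10.92414 = 36.8331 mg

36.8 mg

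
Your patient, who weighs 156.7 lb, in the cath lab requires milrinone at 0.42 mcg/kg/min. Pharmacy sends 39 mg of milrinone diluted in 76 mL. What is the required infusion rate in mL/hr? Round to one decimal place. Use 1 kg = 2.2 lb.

Weight = 156.7 lb ÷ 2.2 lb/kg = 71.22727 kg
Dose = 0.42 mcg/kg/min × 71.22727 kg = 29.91545 mcg/min
29.91545 mcg/min × 60 min/hr = 1794.927 mcg/hr
Concentration = 39 mg ÷ 76 mL = 0.5131579 mg/mL = 513.1579 mcg/mL
Rate = 1794.927 mcg/hr ÷ 513.1579 mcg/mL = 3.497807 mL/hr

3.5 mL/hr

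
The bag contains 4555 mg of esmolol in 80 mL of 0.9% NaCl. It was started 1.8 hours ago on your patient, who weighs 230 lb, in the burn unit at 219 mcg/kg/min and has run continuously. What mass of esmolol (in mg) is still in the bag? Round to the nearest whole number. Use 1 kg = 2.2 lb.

Weight = 230 lb ÷ 2.2 lb/kg = 104.5455 kg
Dose = 219 mcg/kg/min × 104.5455 kg = 22895.45 mcg/min
22895.45 mcg/min × 60 min/hr = 1373727 mcg/hr
Concentration = 4555 mg ÷ 80 mL = 56.9375 mg/mL = 56937.5 mcg/mL
Rate = 1373727 mcg/hr ÷ 56937.5 mcg/mL = 24.12693 mL/hr
Volume infused = 24.12693 mL/hr × 1.8 hr = 43.42848 mL
Volume remaining = 80 − 43.42848 = 36.57152 mL
Drug remaining = 36.57152 mL × 56937.5 mcg/mL = 2082291 mcg = 2082.291 mg

2082 mg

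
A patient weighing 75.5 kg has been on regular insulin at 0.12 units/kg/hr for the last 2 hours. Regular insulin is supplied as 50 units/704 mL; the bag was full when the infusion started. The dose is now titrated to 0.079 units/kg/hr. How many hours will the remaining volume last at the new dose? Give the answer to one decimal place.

Initial rate:
Dose = 0.12 units/kg/hr × 75.5 kg = 9.06 units/hr
Concentration = 50 units ÷ 704 mL = 0.07102273 units/mL
Rate = 9.06 units/hr ÷ 0.07102273 units/mL = 127.5648 mL/hr
Volume infused so far = 127.5648 mL/hr × 2 hr = 255.1296 mL
Volume remaining = 704 − 255.1296 = 448.8704 mL
New rate:
Dose = 0.079 units/kg/hr × 75.5 kg = 5.9645 units/hr
Rate = 5.9645 units/hr ÷ 0.07102273 units/mL = 83.98016 mL/hr
Time remaining = 448.8704 mL ÷ 83.98016 mL/hr = 5.344958 hr

5.3 hours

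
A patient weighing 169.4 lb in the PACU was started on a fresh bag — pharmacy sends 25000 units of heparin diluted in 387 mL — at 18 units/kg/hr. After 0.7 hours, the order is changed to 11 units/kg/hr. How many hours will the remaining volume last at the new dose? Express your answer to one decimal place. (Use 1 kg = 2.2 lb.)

Initial rate:
Weight = 169.4 lb ÷ 2.2 lb/kg = 77 kg
Dose = 18 units/kg/hr × 77 kg = 1386 units/hr
Concentration = 25000 units ÷ 387 mL = 64.59948 units/mL
Rate = 1386 units/hr ÷ 64.59948 units/mL = 21.45528 mL/hr
Volume infused so far = 21.45528 mL/hr × 0.7 hr = 15.0187 mL
Volume remaining = 387 − 15.0187 = 371.9813 mL
New rate:
Dose = 11 units/kg/hr × 77 kg = 847 units/hr
Rate = 847 units/hr ÷ 64.59948 units/mL = 13.11156 mL/hr
Time remaining = 371.9813 mL ÷ 13.11156 mL/hr = 28.37048 hr

28.4 hours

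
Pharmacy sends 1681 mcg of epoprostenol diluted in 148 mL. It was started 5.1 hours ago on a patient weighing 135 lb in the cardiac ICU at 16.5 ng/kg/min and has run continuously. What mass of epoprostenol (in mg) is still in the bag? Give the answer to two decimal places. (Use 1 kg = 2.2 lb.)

Weight = 135 lb ÷ 2.2 lb/kg = 61.36364 kg
Dose = 16.5 ng/kg/min × 61.36364 kg = 1012.5 ng/min
1012.5 ng/min × 60 min/hr = 60750 ng/hr
Concentration = 1681 mcg ÷ 148 mL = 11.35811 mcg/mL = 11358.11 ng/mL
Rate = 60750 ng/hr ÷ 11358.11 ng/mL = 5.348602 mL/hr
Volume infused = 5.348602 mL/hr × 5.1 hr = 27.27787 mL
Volume remaining = 148 − 27.27787 = 120.7221 mL
Drug remaining = 120.7221 mL × 11358.11 ng/mL = 1371175 ng = 1.371175 mg

1.37 mg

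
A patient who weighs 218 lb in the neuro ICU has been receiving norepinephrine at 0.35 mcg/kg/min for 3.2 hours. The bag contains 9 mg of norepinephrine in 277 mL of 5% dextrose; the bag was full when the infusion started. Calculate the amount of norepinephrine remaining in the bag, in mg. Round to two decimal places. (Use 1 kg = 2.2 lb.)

Weight = 218 lb ÷ 2.2 lb/kg = 99.09091 kg
Dose = 0.35 mcg/kg/min × 99.09091 kg = 34.68182 mcg/min
34.68182 mcg/min × 60 min/hr = 2080.909 mcg/hr
Concentration = 9 mg ÷ 277 mL = 0.03249097 mg/mL = 32.49097 mcg/mL
Rate = 2080.909 mcg/hr ÷ 32.49097 mcg/mL = 64.04576 mL/hr
Volume infused = 64.04576 mL/hr × 3.2 hr = 204.9464 mL
Volume remaining = 277 − 204.9464 = 72.05358 mL
Drug remaining = 72.05358 mL × 32.49097 mcg/mL = 2341.091 mcg = 2.341091 mg

2.34 mg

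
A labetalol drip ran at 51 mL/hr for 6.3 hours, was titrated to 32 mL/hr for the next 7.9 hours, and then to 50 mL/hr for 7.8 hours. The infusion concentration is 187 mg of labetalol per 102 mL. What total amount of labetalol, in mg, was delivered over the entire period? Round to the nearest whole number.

1768 mg

Concentration = 187 mg ÷ 102 mL = 1.833333 mg/mL
Stage 1: 51 mL/hr × 6.3 hr = 321.3 mL → 321.3 mL × 1.833333 mg/mL = 589.05 mg
Stage 2: 32 mL/hr × 7.9 hr = 252.8 mL → 252.8 mL × 1.833333 mg/mL = 463.4667 mg
Stage 3: 50 mL/hr × 7.8 hr = 390 mL → 390 mL × 1.833333 mg/mL = 715 mg
Total = 589.05 + 463.4667 + 715 = 1767.517 mg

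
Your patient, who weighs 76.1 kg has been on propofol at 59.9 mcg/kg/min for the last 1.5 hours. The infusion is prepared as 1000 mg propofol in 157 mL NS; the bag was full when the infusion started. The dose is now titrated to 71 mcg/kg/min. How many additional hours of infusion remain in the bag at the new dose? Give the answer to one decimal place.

1.8 hours

Initial rate:
Dose = 59.9 mcg/kg/min × 76.1 kg = 4558.39 mcg/min
4558.39 mcg/min × 60 min/hr = 273503.4 mcg/hr
Concentration = 1000 mg ÷ 157 mL = 6.369427 mg/mL = 6369.427 mcg/mL
Rate = 273503.4 mcg/hr ÷ 6369.427 mcg/mL = 42.94003 mL/hr
Volume infused so far = 42.94003 mL/hr × 1.5 hr = 64.41005 mL
Volume remaining = 157 − 64.41005 = 92.58995 mL
New rate:
Dose = 71 mcg/kg/min × 76.1 kg = 5403.1 mcg/min
5403.1 mcg/min × 60 min/hr = 324186 mcg/hr
Rate = 324186 mcg/hr ÷ 6369.427 mcg/mL = 50.8972 mL/hr
Time remaining = 92.58995 mL ÷ 50.8972 mL/hr = 1.819156 hr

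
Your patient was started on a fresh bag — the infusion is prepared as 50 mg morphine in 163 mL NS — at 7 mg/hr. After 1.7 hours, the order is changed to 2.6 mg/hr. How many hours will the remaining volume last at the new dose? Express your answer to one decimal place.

Initial rate:
Concentration = 50 mg ÷ 163 mL = 0.3067485 mg/mL
Rate = 7 mg/hr ÷ 0.3067485 mg/mL = 22.82 mL/hr
Volume infused so far = 22.82 mL/hr × 1.7 hr = 38.794 mL
Volume remaining = 163 − 38.794 = 124.206 mL
New rate:
Rate = 2.6 mg/hr ÷ 0.3067485 mg/mL = 8.476 mL/hr
Time remaining = 124.206 mL ÷ 8.476 mL/hr = 14.65385 hr

14.7 hours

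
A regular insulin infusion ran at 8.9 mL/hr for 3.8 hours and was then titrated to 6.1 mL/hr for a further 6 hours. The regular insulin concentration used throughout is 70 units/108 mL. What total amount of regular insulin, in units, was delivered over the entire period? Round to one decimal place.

Concentration = 70 units ÷ 108 mL = 0.6481481 units/mL
Stage 1: 8.9 mL/hr × 3.8 hr = 33.82 mL → 33.82 mL × 0.6481481 units/mL = 21.92037 units
Stage 2: 6.1 mL/hr × 6 hr = 36.6 mL → 36.6 mL × 0.6481481 units/mL = 23.72222 units
Total = 21.92037 + 23.72222 = 45.64259 units

45.6 units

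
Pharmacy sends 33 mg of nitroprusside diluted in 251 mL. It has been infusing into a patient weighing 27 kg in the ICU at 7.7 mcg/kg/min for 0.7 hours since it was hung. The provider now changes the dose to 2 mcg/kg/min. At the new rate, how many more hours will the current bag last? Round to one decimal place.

7.5 hours

Initial rate:
Dose = 7.7 mcg/kg/min × 27 kg = 207.9 mcg/min
207.9 mcg/min × 60 min/hr = 12474 mcg/hr
Concentration = 33 mg ÷ 251 mL = 0.1314741 mg/mL = 131.4741 mcg/mL
Rate = 12474 mcg/hr ÷ 131.4741 mcg/mL = 94.878 mL/hr
Volume infused so far = 94.878 mL/hr × 0.7 hr = 66.4146 mL
Volume remaining = 251 − 66.4146 = 184.5854 mL
New rate:
Dose = 2 mcg/kg/min × 27 kg = 54 mcg/min
54 mcg/min × 60 min/hr = 3240 mcg/hr
Rate = 3240 mcg/hr ÷ 131.4741 mcg/mL = 24.64364 mL/hr
Time remaining = 184.5854 mL ÷ 24.64364 mL/hr = 7.490185 hr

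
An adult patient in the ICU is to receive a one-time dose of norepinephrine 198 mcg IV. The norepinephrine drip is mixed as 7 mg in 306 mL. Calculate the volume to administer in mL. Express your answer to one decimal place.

8.7 mL

Concentration = 7 mg ÷ 306 mL = 0.02287582 mg/mL = 22.87582 mcg/mL
Volume = 198 mcg ÷ 22.87582 mcg/mL = 8.655429 mL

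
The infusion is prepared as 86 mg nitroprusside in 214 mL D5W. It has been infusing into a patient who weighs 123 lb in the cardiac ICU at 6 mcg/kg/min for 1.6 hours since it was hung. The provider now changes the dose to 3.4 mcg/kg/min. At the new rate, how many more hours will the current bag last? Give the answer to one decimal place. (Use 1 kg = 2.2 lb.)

4.7 hours

Initial rate:
Weight = 123 lb ÷ 2.2 lb/kg = 55.90909 kg
Dose = 6 mcg/kg/min × 55.90909 kg = 335.4545 mcg/min
335.4545 mcg/min × 60 min/hr = 20127.27 mcg/hr
Concentration = 86 mg ÷ 214 mL = 0.4018692 mg/mL = 401.8692 mcg/mL
Rate = 20127.27 mcg/hr ÷ 401.8692 mcg/mL = 50.08414 mL/hr
Volume infused so far = 50.08414 mL/hr × 1.6 hr = 80.13463 mL
Volume remaining = 214 − 80.13463 = 133.8654 mL
New rate:
Dose = 3.4 mcg/kg/min × 55.90909 kg = 190.0909 mcg/min
190.0909 mcg/min × 60 min/hr = 11405.45 mcg/hr
Rate = 11405.45 mcg/hr ÷ 401.8692 mcg/mL = 28.38101 mL/hr
Time remaining = 133.8654 mL ÷ 28.38101 mL/hr = 4.716722 hr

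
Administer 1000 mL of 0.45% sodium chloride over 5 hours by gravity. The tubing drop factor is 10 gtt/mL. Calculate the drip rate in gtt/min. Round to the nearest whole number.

1000 mL ÷ (5 hr × 60 = 300 min) = 3.333333 mL/min
3.333333 mL/min × 10 gtt/mL = 33.33333 gtt/min

33 gtt/min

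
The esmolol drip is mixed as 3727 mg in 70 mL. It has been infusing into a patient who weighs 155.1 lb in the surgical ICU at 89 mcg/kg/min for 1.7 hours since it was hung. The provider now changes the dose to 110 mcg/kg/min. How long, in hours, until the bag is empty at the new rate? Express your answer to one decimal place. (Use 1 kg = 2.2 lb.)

Initial rate:
Weight = 155.1 lb ÷ 2.2 lb/kg = 70.5 kg
Dose = 89 mcg/kg/min × 70.5 kg = 6274.5 mcg/min
6274.5 mcg/min × 60 min/hr = 376470 mcg/hr
Concentration = 3727 mg ÷ 70 mL = 53.24286 mg/mL = 53242.86 mcg/mL
Rate = 376470 mcg/hr ÷ 53242.86 mcg/mL = 7.070808 mL/hr
Volume infused so far = 7.070808 mL/hr × 1.7 hr = 12.02037 mL
Volume remaining = 70 − 12.02037 = 57.97963 mL
New rate:
Dose = 110 mcg/kg/min × 70.5 kg = 7755 mcg/min
7755 mcg/min × 60 min/hr = 465300 mcg/hr
Rate = 465300 mcg/hr ÷ 53242.86 mcg/mL = 8.7392 mL/hr
Time remaining = 57.97963 mL ÷ 8.7392 mL/hr = 6.634432 hr

6.6 hours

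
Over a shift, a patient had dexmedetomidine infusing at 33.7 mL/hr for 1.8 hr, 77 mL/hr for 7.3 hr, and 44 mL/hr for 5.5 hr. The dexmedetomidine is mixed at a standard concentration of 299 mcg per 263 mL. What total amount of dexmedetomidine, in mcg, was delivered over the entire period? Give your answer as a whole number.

Concentration = 299 mcg ÷ 263 mL = 1.136882 mcg/mL
Stage 1: 33.7 mL/hr × 1.8 hr = 60.66 mL → 60.66 mL × 1.136882 mcg/mL = 68.96327 mcg
Stage 2: 77 mL/hr × 7.3 hr = 562.1 mL → 562.1 mL × 1.136882 mcg/mL = 639.0414 mcg
Stage 3: 44 mL/hr × 5.5 hr = 242 mL → 242 mL × 1.136882 mcg/mL = 275.1255 mcg
Total = 68.96327 + 639.0414 + 275.1255 = 983.1302 mcg

983 mcg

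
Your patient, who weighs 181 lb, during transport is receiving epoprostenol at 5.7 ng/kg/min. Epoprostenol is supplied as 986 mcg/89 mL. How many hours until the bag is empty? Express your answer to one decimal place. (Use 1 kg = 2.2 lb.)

Weight = 181 lb ÷ 2.2 lb/kg = 82.27273 kg
Dose = 5.7 ng/kg/min × 82.27273 kg = 468.9545 ng/min
468.9545 ng/min × 60 min/hr = 28137.27 ng/hr
Concentration = 986 mcg ÷ 89 mL = 11.07865 mcg/mL = 11078.65 ng/mL
Rate = 28137.27 ng/hr ÷ 11078.65 ng/mL = 2.539774 mL/hr
Duration = 89 mL ÷ 2.539774 mL/hr = 35.04249 hr

35.0 hours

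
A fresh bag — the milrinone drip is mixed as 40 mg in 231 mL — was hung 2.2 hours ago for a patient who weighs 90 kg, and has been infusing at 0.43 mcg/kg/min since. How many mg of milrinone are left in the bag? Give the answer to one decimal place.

Dose = 0.43 mcg/kg/min × 90 kg = 38.7 mcg/min
38.7 mcg/min × 60 min/hr = 2322 mcg/hr
Concentration = 40 mg ÷ 231 mL = 0.1731602 mg/mL = 173.1602 mcg/mL
Rate = 2322 mcg/hr ÷ 173.1602 mcg/mL = 13.40955 mL/hr
Volume infused = 13.40955 mL/hr × 2.2 hr = 29.50101 mL
Volume remaining = 231 − 29.50101 = 201.499 mL
Drug remaining = 201.499 mL × 173.1602 mcg/mL = 34891.6 mcg = 34.8916 mg

34.9 mg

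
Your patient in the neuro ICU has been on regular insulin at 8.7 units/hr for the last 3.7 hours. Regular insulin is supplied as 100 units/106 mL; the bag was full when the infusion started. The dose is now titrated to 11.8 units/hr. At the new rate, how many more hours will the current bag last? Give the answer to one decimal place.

5.7 hours

Initial rate:
Concentration = 100 units ÷ 106 mL = 0.9433962 units/mL
Rate = 8.7 units/hr ÷ 0.9433962 units/mL = 9.222 mL/hr
Volume infused so far = 9.222 mL/hr × 3.7 hr = 34.1214 mL
Volume remaining = 106 − 34.1214 = 71.8786 mL
New rate:
Rate = 11.8 units/hr ÷ 0.9433962 units/mL = 12.508 mL/hr
Time remaining = 71.8786 mL ÷ 12.508 mL/hr = 5.74661 hr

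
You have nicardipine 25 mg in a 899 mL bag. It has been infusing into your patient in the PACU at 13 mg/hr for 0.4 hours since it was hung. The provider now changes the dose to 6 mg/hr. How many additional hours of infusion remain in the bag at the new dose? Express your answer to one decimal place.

3.3 hours

Initial rate:
Concentration = 25 mg ÷ 899 mL = 0.02780868 mg/mL
Rate = 13 mg/hr ÷ 0.02780868 mg/mL = 467.48 mL/hr
Volume infused so far = 467.48 mL/hr × 0.4 hr = 186.992 mL
Volume remaining = 899 − 186.992 = 712.008 mL
New rate:
Rate = 6 mg/hr ÷ 0.02780868 mg/mL = 215.76 mL/hr
Time remaining = 712.008 mL ÷ 215.76 mL/hr = 3.3 hr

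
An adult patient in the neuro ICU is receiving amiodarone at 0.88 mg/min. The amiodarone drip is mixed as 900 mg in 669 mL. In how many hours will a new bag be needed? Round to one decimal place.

17.0 hours

0.88 mg/min × 60 min/hr = 52.8 mg/hr
Concentration = 900 mg ÷ 669 mL = 1.345291 mg/mL
Rate = 52.8 mg/hr ÷ 1.345291 mg/mL = 39.248 mL/hr
Duration = 669 mL ÷ 39.248 mL/hr = 17.04545 hr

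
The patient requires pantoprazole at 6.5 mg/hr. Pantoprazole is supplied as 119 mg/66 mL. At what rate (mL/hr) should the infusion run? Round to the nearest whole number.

4 mL/hr

Concentration = 119 mg ÷ 66 mL = 1.80303 mg/mL
Rate = 6.5 mg/hr ÷ 1.80303 mg/mL = 3.605042 mL/hr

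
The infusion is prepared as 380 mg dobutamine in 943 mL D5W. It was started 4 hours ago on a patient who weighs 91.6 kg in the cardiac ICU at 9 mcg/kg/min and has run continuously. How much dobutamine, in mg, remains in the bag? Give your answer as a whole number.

182 mg

Dose = 9 mcg/kg/min × 91.6 kg = 824.4 mcg/min
824.4 mcg/min × 60 min/hr = 49464 mcg/hr
Concentration = 380 mg ÷ 943 mL = 0.4029692 mg/mL = 402.9692 mcg/mL
Rate = 49464 mcg/hr ÷ 402.9692 mcg/mL = 122.7488 mL/hr
Volume infused = 122.7488 mL/hr × 4 hr = 490.9953 mL
Volume remaining = 943 − 490.9953 = 452.0047 mL
Drug remaining = 452.0047 mL × 402.9692 mcg/mL = 182144 mcg = 182.144 mg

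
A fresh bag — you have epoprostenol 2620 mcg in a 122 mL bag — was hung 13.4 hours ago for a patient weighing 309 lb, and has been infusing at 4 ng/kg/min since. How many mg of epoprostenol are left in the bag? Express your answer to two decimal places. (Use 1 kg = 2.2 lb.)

2.17 mg

Weight = 309 lb ÷ 2.2 lb/kg = 140.4545 kg
Dose = 4 ng/kg/min × 140.4545 kg = 561.8182 ng/min
561.8182 ng/min × 60 min/hr = 33709.09 ng/hr
Concentration = 2620 mcg ÷ 122 mL = 21.47541 mcg/mL = 21475.41 ng/mL
Rate = 33709.09 ng/hr ÷ 21475.41 ng/mL = 1.56966 mL/hr
Volume infused = 1.56966 mL/hr × 13.4 hr = 21.03344 mL
Volume remaining = 122 − 21.03344 = 100.9666 mL
Drug remaining = 100.9666 mL × 21475.41 ng/mL = 2168298 ng = 2.168298 mg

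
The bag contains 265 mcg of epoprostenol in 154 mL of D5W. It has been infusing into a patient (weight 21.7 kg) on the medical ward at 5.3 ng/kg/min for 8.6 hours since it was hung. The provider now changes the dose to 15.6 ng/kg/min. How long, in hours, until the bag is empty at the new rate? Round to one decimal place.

Initial rate:
Dose = 5.3 ng/kg/min × 21.7 kg = 115.01 ng/min
115.01 ng/min × 60 min/hr = 6900.6 ng/hr
Concentration = 265 mcg ÷ 154 mL = 1.720779 mcg/mL = 1720.779 ng/mL
Rate = 6900.6 ng/hr ÷ 1720.779 ng/mL = 4.01016 mL/hr
Volume infused so far = 4.01016 mL/hr × 8.6 hr = 34.48738 mL
Volume remaining = 154 − 34.48738 = 119.5126 mL
New rate:
Dose = 15.6 ng/kg/min × 21.7 kg = 338.52 ng/min
338.52 ng/min × 60 min/hr = 20311.2 ng/hr
Rate = 20311.2 ng/hr ÷ 1720.779 ng/mL = 11.80349 mL/hr
Time remaining = 119.5126 mL ÷ 11.80349 mL/hr = 10.12519 hr

10.1 hours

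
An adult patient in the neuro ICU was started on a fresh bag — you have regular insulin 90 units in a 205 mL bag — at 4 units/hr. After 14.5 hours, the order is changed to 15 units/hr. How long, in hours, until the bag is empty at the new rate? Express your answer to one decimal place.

2.1 hours

Initial rate:
Concentration = 90 units ÷ 205 mL = 0.4390244 units/mL
Rate = 4 units/hr ÷ 0.4390244 units/mL = 9.111111 mL/hr
Volume infused so far = 9.111111 mL/hr × 14.5 hr = 132.1111 mL
Volume remaining = 205 − 132.1111 = 72.88889 mL
New rate:
Rate = 15 units/hr ÷ 0.4390244 units/mL = 34.16667 mL/hr
Time remaining = 72.88889 mL ÷ 34.16667 mL/hr = 2.133333 hr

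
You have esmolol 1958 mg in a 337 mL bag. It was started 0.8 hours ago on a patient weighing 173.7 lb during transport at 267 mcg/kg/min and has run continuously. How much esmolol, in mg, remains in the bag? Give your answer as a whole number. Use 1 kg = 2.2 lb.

946 mg

Weight = 173.7 lb ÷ 2.2 lb/kg = 78.95455 kg
Dose = 267 mcg/kg/min × 78.95455 kg = 21080.86 mcg/min
21080.86 mcg/min × 60 min/hr = 1264852 mcg/hr
Concentration = 1958 mg ÷ 337 mL = 5.810089 mg/mL = 5810.089 mcg/mL
Rate = 1264852 mcg/hr ÷ 5810.089 mcg/mL = 217.6992 mL/hr
Volume infused = 217.6992 mL/hr × 0.8 hr = 174.1594 mL
Volume remaining = 337 − 174.1594 = 162.8406 mL
Drug remaining = 162.8406 mL × 5810.089 mcg/mL = 946118.5 mcg = 946.1185 mg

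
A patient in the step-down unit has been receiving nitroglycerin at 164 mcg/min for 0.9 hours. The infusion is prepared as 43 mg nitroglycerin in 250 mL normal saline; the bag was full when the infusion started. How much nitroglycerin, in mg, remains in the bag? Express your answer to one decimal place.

164 mcg/min × 60 min/hr = 9840 mcg/hr
Concentration = 43 mg ÷ 250 mL = 0.172 mg/mL = 172 mcg/mL
Rate = 9840 mcg/hr ÷ 172 mcg/mL = 57.2093 mL/hr
Volume infused = 57.2093 mL/hr × 0.9 hr = 51.48837 mL
Volume remaining = 250 − 51.48837 = 198.5116 mL
Drug remaining = 198.5116 mL × 172 mcg/mL = 34144 mcg = 34.144 mg

34.1 mg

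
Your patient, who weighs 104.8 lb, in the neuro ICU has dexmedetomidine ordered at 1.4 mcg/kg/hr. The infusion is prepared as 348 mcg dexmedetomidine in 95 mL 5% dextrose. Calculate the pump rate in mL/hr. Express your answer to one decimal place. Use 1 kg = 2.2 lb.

18.2 mL/hr

Weight = 104.8 lb ÷ 2.2 lb/kg = 47.63636 kg
Dose = 1.4 mcg/kg/hr × 47.63636 kg = 66.69091 mcg/hr
Concentration = 348 mcg ÷ 95 mL = 3.663158 mcg/mL
Rate = 66.69091 mcg/hr ÷ 3.663158 mcg/mL = 18.20585 mL/hr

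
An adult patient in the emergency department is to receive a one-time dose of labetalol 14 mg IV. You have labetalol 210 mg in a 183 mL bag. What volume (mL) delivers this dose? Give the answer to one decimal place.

Concentration = 210 mg ÷ 183 mL = 1.147541 mg/mL
Volume = 14 mg ÷ 1.147541 mg/mL = 12.2 mL

12.2 mL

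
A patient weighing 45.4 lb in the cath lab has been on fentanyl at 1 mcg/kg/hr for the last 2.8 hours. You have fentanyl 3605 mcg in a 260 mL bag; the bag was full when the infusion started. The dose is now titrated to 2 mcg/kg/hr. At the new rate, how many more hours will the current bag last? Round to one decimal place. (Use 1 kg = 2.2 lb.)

85.9 hours

Initial rate:
Weight = 45.4 lb ÷ 2.2 lb/kg = 20.63636 kg
Dose = 1 mcg/kg/hr × 20.63636 kg = 20.63636 mcg/hr
Concentration = 3605 mcg ÷ 260 mL = 13.86538 mcg/mL
Rate = 20.63636 mcg/hr ÷ 13.86538 mcg/mL = 1.488337 mL/hr
Volume infused so far = 1.488337 mL/hr × 2.8 hr = 4.167343 mL
Volume remaining = 260 − 4.167343 = 255.8327 mL
New rate:
Dose = 2 mcg/kg/hr × 20.63636 kg = 41.27273 mcg/hr
Rate = 41.27273 mcg/hr ÷ 13.86538 mcg/mL = 2.976674 mL/hr
Time remaining = 255.8327 mL ÷ 2.976674 mL/hr = 85.94581 hr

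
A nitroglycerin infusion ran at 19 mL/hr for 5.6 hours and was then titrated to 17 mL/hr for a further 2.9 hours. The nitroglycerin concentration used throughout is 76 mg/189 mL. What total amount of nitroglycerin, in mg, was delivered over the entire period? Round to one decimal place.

62.6 mg

Concentration = 76 mg ÷ 189 mL = 0.4021164 mg/mL
Stage 1: 19 mL/hr × 5.6 hr = 106.4 mL → 106.4 mL × 0.4021164 mg/mL = 42.78519 mg
Stage 2: 17 mL/hr × 2.9 hr = 49.3 mL → 49.3 mL × 0.4021164 mg/mL = 19.82434 mg
Total = 42.78519 + 19.82434 = 62.60952 mg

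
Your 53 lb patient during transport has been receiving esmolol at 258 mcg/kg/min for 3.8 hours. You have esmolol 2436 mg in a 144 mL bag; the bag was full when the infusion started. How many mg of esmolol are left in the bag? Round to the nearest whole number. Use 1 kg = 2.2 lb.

1019 mg

Weight = 53 lb ÷ 2.2 lb/kg = 24.09091 kg
Dose = 258 mcg/kg/min × 24.09091 kg = 6215.455 mcg/min
6215.455 mcg/min × 60 min/hr = 372927.3 mcg/hr
Concentration = 2436 mg ÷ 144 mL = 16.91667 mg/mL = 16916.67 mcg/mL
Rate = 372927.3 mcg/hr ÷ 16916.67 mcg/mL = 22.04496 mL/hr
Volume infused = 22.04496 mL/hr × 3.8 hr = 83.77086 mL
Volume remaining = 144 − 83.77086 = 60.22914 mL
Drug remaining = 60.22914 mL × 16916.67 mcg/mL = 1018876 mcg = 1018.876 mg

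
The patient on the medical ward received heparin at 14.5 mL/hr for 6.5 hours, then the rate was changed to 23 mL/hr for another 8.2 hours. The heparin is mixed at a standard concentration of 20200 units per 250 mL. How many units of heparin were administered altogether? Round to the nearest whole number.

Concentration = 20200 units ÷ 250 mL = 80.8 units/mL
Stage 1: 14.5 mL/hr × 6.5 hr = 94.25 mL → 94.25 mL × 80.8 units/mL = 7615.4 units
Stage 2: 23 mL/hr × 8.2 hr = 188.6 mL → 188.6 mL × 80.8 units/mL = 15238.88 units
Total = 7615.4 + 15238.88 = 22854.28 units

22854 units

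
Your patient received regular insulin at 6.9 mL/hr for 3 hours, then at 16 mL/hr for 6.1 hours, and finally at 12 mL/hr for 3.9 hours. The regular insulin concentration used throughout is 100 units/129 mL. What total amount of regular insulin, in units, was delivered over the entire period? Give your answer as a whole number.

Concentration = 100 units ÷ 129 mL = 0.7751938 units/mL
Stage 1: 6.9 mL/hr × 3 hr = 20.7 mL → 20.7 mL × 0.7751938 units/mL = 16.04651 units
Stage 2: 16 mL/hr × 6.1 hr = 97.6 mL → 97.6 mL × 0.7751938 units/mL = 75.65891 units
Stage 3: 12 mL/hr × 3.9 hr = 46.8 mL → 46.8 mL × 0.7751938 units/mL = 36.27907 units
Total = 16.04651 + 75.65891 + 36.27907 = 127.9845 units

128 units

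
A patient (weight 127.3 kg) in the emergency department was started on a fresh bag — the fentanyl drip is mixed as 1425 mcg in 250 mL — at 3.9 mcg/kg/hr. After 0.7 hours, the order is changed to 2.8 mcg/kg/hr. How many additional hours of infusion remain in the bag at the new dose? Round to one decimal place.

3.0 hours

Initial rate:
Dose = 3.9 mcg/kg/hr × 127.3 kg = 496.47 mcg/hr
Concentration = 1425 mcg ÷ 250 mL = 5.7 mcg/mL
Rate = 496.47 mcg/hr ÷ 5.7 mcg/mL = 87.1 mL/hr
Volume infused so far = 87.1 mL/hr × 0.7 hr = 60.97 mL
Volume remaining = 250 − 60.97 = 189.03 mL
New rate:
Dose = 2.8 mcg/kg/hr × 127.3 kg = 356.44 mcg/hr
Rate = 356.44 mcg/hr ÷ 5.7 mcg/mL = 62.53333 mL/hr
Time remaining = 189.03 mL ÷ 62.53333 mL/hr = 3.022868 hr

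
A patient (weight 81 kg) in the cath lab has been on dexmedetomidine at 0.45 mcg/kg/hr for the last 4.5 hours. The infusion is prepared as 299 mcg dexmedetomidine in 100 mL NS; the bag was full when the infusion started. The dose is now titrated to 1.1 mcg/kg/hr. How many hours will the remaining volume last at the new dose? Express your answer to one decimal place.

1.5 hours

Initial rate:
Dose = 0.45 mcg/kg/hr × 81 kg = 36.45 mcg/hr
Concentration = 299 mcg ÷ 100 mL = 2.99 mcg/mL
Rate = 36.45 mcg/hr ÷ 2.99 mcg/mL = 12.19064 mL/hr
Volume infused so far = 12.19064 mL/hr × 4.5 hr = 54.85786 mL
Volume remaining = 100 − 54.85786 = 45.14214 mL
New rate:
Dose = 1.1 mcg/kg/hr × 81 kg = 89.1 mcg/hr
Rate = 89.1 mcg/hr ÷ 2.99 mcg/mL = 29.79933 mL/hr
Time remaining = 45.14214 mL ÷ 29.79933 mL/hr = 1.514871 hr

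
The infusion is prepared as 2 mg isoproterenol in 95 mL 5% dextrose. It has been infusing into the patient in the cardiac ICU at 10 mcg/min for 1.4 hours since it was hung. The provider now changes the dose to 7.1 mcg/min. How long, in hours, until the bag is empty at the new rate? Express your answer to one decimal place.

2.7 hours

Initial rate:
10 mcg/min × 60 min/hr = 600 mcg/hr
Concentration = 2 mg ÷ 95 mL = 0.02105263 mg/mL = 21.05263 mcg/mL
Rate = 600 mcg/hr ÷ 21.05263 mcg/mL = 28.5 mL/hr
Volume infused so far = 28.5 mL/hr × 1.4 hr = 39.9 mL
Volume remaining = 95 − 39.9 = 55.1 mL
New rate:
7.1 mcg/min × 60 min/hr = 426 mcg/hr
Rate = 426 mcg/hr ÷ 21.05263 mcg/mL = 20.235 mL/hr
Time remaining = 55.1 mL ÷ 20.235 mL/hr = 2.723005 hr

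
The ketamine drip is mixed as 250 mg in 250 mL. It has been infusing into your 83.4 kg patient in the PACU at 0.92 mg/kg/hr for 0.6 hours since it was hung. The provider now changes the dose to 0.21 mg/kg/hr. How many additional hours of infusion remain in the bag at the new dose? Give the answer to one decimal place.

Initial rate:
Dose = 0.92 mg/kg/hr × 83.4 kg = 76.728 mg/hr
Concentration = 250 mg ÷ 250 mL = 1 mg/mL
Rate = 76.728 mg/hr ÷ 1 mg/mL = 76.728 mL/hr
Volume infused so far = 76.728 mL/hr × 0.6 hr = 46.0368 mL
Volume remaining = 250 − 46.0368 = 203.9632 mL
New rate:
Dose = 0.21 mg/kg/hr × 83.4 kg = 17.514 mg/hr
Rate = 17.514 mg/hr ÷ 1 mg/mL = 17.514 mL/hr
Time remaining = 203.9632 mL ÷ 17.514 mL/hr = 11.64572 hr

11.6 hours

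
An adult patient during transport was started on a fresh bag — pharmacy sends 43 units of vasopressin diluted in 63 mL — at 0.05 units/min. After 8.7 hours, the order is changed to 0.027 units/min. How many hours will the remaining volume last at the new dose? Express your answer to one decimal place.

Initial rate:
0.05 units/min × 60 min/hr = 3 units/hr
Concentration = 43 units ÷ 63 mL = 0.6825397 units/mL
Rate = 3 units/hr ÷ 0.6825397 units/mL = 4.395349 mL/hr
Volume infused so far = 4.395349 mL/hr × 8.7 hr = 38.23953 mL
Volume remaining = 63 − 38.23953 = 24.76047 mL
New rate:
0.027 units/min × 60 min/hr = 1.62 units/hr
Rate = 1.62 units/hr ÷ 0.6825397 units/mL = 2.373488 mL/hr
Time remaining = 24.76047 mL ÷ 2.373488 mL/hr = 10.4321 hr

10.4 hours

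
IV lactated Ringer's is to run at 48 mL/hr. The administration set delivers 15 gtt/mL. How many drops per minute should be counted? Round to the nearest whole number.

12 gtt/min

48 mL/hr ÷ 60 min/hr = 0.8 mL/min
0.8 mL/min × 15 gtt/mL = 12 gtt/min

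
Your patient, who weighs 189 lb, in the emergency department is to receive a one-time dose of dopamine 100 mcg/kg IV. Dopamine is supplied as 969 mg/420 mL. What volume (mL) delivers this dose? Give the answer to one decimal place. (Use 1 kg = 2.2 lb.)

Weight = 189 lb ÷ 2.2 lb/kg = 85.90909 kg
Dose = 100 mcg/kg × 85.90909 kg = 8590.909 mcg
Concentration = 969 mg ÷ 420 mL = 2.307143 mg/mL = 2307.143 mcg/mL
Volume = 8590.909 mcg ÷ 2307.143 mcg/mL = 3.723614 mL

3.7 mL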